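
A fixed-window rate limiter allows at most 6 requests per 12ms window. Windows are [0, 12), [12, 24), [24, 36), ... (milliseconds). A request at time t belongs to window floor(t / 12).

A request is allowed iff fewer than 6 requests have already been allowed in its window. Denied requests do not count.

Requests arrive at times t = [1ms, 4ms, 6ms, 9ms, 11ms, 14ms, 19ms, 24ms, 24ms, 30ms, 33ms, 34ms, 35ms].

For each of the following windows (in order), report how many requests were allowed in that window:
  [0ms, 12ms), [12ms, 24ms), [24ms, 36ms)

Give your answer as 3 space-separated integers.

Answer: 5 2 6

Derivation:
Processing requests:
  req#1 t=1ms (window 0): ALLOW
  req#2 t=4ms (window 0): ALLOW
  req#3 t=6ms (window 0): ALLOW
  req#4 t=9ms (window 0): ALLOW
  req#5 t=11ms (window 0): ALLOW
  req#6 t=14ms (window 1): ALLOW
  req#7 t=19ms (window 1): ALLOW
  req#8 t=24ms (window 2): ALLOW
  req#9 t=24ms (window 2): ALLOW
  req#10 t=30ms (window 2): ALLOW
  req#11 t=33ms (window 2): ALLOW
  req#12 t=34ms (window 2): ALLOW
  req#13 t=35ms (window 2): ALLOW

Allowed counts by window: 5 2 6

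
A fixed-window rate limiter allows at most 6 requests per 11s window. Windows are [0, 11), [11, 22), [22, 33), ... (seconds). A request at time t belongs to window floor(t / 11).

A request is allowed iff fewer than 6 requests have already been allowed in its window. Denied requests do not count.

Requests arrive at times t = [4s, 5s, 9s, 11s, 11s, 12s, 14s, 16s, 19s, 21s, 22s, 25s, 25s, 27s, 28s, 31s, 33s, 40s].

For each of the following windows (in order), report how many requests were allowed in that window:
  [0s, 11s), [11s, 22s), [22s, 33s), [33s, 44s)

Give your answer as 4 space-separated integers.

Answer: 3 6 6 2

Derivation:
Processing requests:
  req#1 t=4s (window 0): ALLOW
  req#2 t=5s (window 0): ALLOW
  req#3 t=9s (window 0): ALLOW
  req#4 t=11s (window 1): ALLOW
  req#5 t=11s (window 1): ALLOW
  req#6 t=12s (window 1): ALLOW
  req#7 t=14s (window 1): ALLOW
  req#8 t=16s (window 1): ALLOW
  req#9 t=19s (window 1): ALLOW
  req#10 t=21s (window 1): DENY
  req#11 t=22s (window 2): ALLOW
  req#12 t=25s (window 2): ALLOW
  req#13 t=25s (window 2): ALLOW
  req#14 t=27s (window 2): ALLOW
  req#15 t=28s (window 2): ALLOW
  req#16 t=31s (window 2): ALLOW
  req#17 t=33s (window 3): ALLOW
  req#18 t=40s (window 3): ALLOW

Allowed counts by window: 3 6 6 2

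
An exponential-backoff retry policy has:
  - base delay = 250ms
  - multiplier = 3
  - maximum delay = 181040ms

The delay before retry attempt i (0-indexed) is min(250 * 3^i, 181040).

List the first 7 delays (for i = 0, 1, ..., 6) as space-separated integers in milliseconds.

Computing each delay:
  i=0: min(250*3^0, 181040) = 250
  i=1: min(250*3^1, 181040) = 750
  i=2: min(250*3^2, 181040) = 2250
  i=3: min(250*3^3, 181040) = 6750
  i=4: min(250*3^4, 181040) = 20250
  i=5: min(250*3^5, 181040) = 60750
  i=6: min(250*3^6, 181040) = 181040

Answer: 250 750 2250 6750 20250 60750 181040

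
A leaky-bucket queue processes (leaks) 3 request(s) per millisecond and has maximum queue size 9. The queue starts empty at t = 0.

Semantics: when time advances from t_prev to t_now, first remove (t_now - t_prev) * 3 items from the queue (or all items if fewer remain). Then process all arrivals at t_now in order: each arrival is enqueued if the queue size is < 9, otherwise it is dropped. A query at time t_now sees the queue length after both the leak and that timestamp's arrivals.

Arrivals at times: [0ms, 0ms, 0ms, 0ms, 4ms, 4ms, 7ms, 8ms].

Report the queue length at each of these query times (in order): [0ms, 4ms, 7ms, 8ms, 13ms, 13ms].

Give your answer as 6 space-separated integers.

Answer: 4 2 1 1 0 0

Derivation:
Queue lengths at query times:
  query t=0ms: backlog = 4
  query t=4ms: backlog = 2
  query t=7ms: backlog = 1
  query t=8ms: backlog = 1
  query t=13ms: backlog = 0
  query t=13ms: backlog = 0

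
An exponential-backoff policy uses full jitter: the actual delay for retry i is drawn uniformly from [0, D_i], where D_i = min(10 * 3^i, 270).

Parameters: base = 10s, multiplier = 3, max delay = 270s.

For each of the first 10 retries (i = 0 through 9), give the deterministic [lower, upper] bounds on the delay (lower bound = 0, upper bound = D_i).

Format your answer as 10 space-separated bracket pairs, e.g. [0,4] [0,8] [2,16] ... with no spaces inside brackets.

Computing bounds per retry:
  i=0: D_i=min(10*3^0,270)=10, bounds=[0,10]
  i=1: D_i=min(10*3^1,270)=30, bounds=[0,30]
  i=2: D_i=min(10*3^2,270)=90, bounds=[0,90]
  i=3: D_i=min(10*3^3,270)=270, bounds=[0,270]
  i=4: D_i=min(10*3^4,270)=270, bounds=[0,270]
  i=5: D_i=min(10*3^5,270)=270, bounds=[0,270]
  i=6: D_i=min(10*3^6,270)=270, bounds=[0,270]
  i=7: D_i=min(10*3^7,270)=270, bounds=[0,270]
  i=8: D_i=min(10*3^8,270)=270, bounds=[0,270]
  i=9: D_i=min(10*3^9,270)=270, bounds=[0,270]

Answer: [0,10] [0,30] [0,90] [0,270] [0,270] [0,270] [0,270] [0,270] [0,270] [0,270]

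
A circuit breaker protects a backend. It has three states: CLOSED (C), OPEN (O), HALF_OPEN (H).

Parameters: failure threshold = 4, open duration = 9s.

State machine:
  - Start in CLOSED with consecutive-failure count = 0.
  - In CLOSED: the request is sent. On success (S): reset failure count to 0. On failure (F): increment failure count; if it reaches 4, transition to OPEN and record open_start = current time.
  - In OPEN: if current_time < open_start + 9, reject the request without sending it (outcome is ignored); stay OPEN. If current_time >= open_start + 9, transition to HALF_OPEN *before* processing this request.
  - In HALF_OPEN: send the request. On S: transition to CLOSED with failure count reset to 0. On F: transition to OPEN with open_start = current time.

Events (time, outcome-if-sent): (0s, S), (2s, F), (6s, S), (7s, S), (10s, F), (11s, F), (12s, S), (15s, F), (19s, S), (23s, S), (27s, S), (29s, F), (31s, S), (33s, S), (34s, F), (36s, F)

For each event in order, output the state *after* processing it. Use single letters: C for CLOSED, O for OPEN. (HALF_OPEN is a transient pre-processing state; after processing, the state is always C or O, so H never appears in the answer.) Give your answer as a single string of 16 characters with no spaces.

Answer: CCCCCCCCCCCCCCCC

Derivation:
State after each event:
  event#1 t=0s outcome=S: state=CLOSED
  event#2 t=2s outcome=F: state=CLOSED
  event#3 t=6s outcome=S: state=CLOSED
  event#4 t=7s outcome=S: state=CLOSED
  event#5 t=10s outcome=F: state=CLOSED
  event#6 t=11s outcome=F: state=CLOSED
  event#7 t=12s outcome=S: state=CLOSED
  event#8 t=15s outcome=F: state=CLOSED
  event#9 t=19s outcome=S: state=CLOSED
  event#10 t=23s outcome=S: state=CLOSED
  event#11 t=27s outcome=S: state=CLOSED
  event#12 t=29s outcome=F: state=CLOSED
  event#13 t=31s outcome=S: state=CLOSED
  event#14 t=33s outcome=S: state=CLOSED
  event#15 t=34s outcome=F: state=CLOSED
  event#16 t=36s outcome=F: state=CLOSED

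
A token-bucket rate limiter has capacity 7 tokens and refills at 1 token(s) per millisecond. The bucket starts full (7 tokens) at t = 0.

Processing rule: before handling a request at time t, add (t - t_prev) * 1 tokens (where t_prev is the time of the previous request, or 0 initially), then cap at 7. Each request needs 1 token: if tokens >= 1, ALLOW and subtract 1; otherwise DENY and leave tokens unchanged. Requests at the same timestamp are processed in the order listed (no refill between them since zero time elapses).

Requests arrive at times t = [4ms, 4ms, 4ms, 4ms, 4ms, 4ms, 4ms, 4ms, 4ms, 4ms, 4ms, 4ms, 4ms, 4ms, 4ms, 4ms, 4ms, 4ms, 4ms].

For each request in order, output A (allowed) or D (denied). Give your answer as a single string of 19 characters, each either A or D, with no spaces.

Simulating step by step:
  req#1 t=4ms: ALLOW
  req#2 t=4ms: ALLOW
  req#3 t=4ms: ALLOW
  req#4 t=4ms: ALLOW
  req#5 t=4ms: ALLOW
  req#6 t=4ms: ALLOW
  req#7 t=4ms: ALLOW
  req#8 t=4ms: DENY
  req#9 t=4ms: DENY
  req#10 t=4ms: DENY
  req#11 t=4ms: DENY
  req#12 t=4ms: DENY
  req#13 t=4ms: DENY
  req#14 t=4ms: DENY
  req#15 t=4ms: DENY
  req#16 t=4ms: DENY
  req#17 t=4ms: DENY
  req#18 t=4ms: DENY
  req#19 t=4ms: DENY

Answer: AAAAAAADDDDDDDDDDDD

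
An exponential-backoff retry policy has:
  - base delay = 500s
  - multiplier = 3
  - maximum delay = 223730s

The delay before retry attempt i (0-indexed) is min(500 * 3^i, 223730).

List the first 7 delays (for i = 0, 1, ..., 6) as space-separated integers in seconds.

Answer: 500 1500 4500 13500 40500 121500 223730

Derivation:
Computing each delay:
  i=0: min(500*3^0, 223730) = 500
  i=1: min(500*3^1, 223730) = 1500
  i=2: min(500*3^2, 223730) = 4500
  i=3: min(500*3^3, 223730) = 13500
  i=4: min(500*3^4, 223730) = 40500
  i=5: min(500*3^5, 223730) = 121500
  i=6: min(500*3^6, 223730) = 223730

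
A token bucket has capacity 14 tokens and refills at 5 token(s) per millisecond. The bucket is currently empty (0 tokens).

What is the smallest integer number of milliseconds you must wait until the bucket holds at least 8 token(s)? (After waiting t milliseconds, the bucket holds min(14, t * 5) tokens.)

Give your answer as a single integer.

Need t * 5 >= 8, so t >= 8/5.
Smallest integer t = ceil(8/5) = 2.

Answer: 2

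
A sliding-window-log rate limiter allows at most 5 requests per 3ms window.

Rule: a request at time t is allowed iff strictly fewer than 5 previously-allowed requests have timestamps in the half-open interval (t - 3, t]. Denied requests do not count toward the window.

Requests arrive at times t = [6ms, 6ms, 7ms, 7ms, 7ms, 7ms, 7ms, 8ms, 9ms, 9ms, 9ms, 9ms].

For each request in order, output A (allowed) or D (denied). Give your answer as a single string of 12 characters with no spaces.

Answer: AAAAADDDAADD

Derivation:
Tracking allowed requests in the window:
  req#1 t=6ms: ALLOW
  req#2 t=6ms: ALLOW
  req#3 t=7ms: ALLOW
  req#4 t=7ms: ALLOW
  req#5 t=7ms: ALLOW
  req#6 t=7ms: DENY
  req#7 t=7ms: DENY
  req#8 t=8ms: DENY
  req#9 t=9ms: ALLOW
  req#10 t=9ms: ALLOW
  req#11 t=9ms: DENY
  req#12 t=9ms: DENY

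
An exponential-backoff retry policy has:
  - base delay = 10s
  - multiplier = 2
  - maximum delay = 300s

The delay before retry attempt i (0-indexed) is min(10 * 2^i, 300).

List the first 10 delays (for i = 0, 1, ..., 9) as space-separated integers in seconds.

Answer: 10 20 40 80 160 300 300 300 300 300

Derivation:
Computing each delay:
  i=0: min(10*2^0, 300) = 10
  i=1: min(10*2^1, 300) = 20
  i=2: min(10*2^2, 300) = 40
  i=3: min(10*2^3, 300) = 80
  i=4: min(10*2^4, 300) = 160
  i=5: min(10*2^5, 300) = 300
  i=6: min(10*2^6, 300) = 300
  i=7: min(10*2^7, 300) = 300
  i=8: min(10*2^8, 300) = 300
  i=9: min(10*2^9, 300) = 300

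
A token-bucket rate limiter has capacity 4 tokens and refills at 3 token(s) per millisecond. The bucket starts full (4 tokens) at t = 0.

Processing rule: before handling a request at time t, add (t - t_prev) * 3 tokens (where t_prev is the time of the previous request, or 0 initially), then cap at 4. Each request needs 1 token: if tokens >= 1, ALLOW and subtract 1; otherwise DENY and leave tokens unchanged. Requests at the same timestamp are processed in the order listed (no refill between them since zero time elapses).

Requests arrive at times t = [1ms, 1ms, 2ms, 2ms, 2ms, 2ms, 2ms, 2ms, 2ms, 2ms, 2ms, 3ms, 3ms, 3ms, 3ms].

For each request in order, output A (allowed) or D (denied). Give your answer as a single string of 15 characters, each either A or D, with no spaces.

Answer: AAAAAADDDDDAAAD

Derivation:
Simulating step by step:
  req#1 t=1ms: ALLOW
  req#2 t=1ms: ALLOW
  req#3 t=2ms: ALLOW
  req#4 t=2ms: ALLOW
  req#5 t=2ms: ALLOW
  req#6 t=2ms: ALLOW
  req#7 t=2ms: DENY
  req#8 t=2ms: DENY
  req#9 t=2ms: DENY
  req#10 t=2ms: DENY
  req#11 t=2ms: DENY
  req#12 t=3ms: ALLOW
  req#13 t=3ms: ALLOW
  req#14 t=3ms: ALLOW
  req#15 t=3ms: DENY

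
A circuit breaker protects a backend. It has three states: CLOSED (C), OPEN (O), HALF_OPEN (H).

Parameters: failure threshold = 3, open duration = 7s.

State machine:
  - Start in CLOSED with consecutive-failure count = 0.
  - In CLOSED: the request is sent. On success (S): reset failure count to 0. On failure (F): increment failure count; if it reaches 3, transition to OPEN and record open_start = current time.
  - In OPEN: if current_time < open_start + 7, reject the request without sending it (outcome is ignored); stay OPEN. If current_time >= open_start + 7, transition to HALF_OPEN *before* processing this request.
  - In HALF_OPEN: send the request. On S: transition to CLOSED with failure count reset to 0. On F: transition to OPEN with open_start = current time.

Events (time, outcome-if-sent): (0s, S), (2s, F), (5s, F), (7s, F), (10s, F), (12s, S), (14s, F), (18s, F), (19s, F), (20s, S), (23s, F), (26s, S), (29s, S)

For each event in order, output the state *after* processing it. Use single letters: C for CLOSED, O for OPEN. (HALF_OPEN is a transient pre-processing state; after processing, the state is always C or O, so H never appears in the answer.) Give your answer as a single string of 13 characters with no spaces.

State after each event:
  event#1 t=0s outcome=S: state=CLOSED
  event#2 t=2s outcome=F: state=CLOSED
  event#3 t=5s outcome=F: state=CLOSED
  event#4 t=7s outcome=F: state=OPEN
  event#5 t=10s outcome=F: state=OPEN
  event#6 t=12s outcome=S: state=OPEN
  event#7 t=14s outcome=F: state=OPEN
  event#8 t=18s outcome=F: state=OPEN
  event#9 t=19s outcome=F: state=OPEN
  event#10 t=20s outcome=S: state=OPEN
  event#11 t=23s outcome=F: state=OPEN
  event#12 t=26s outcome=S: state=OPEN
  event#13 t=29s outcome=S: state=OPEN

Answer: CCCOOOOOOOOOO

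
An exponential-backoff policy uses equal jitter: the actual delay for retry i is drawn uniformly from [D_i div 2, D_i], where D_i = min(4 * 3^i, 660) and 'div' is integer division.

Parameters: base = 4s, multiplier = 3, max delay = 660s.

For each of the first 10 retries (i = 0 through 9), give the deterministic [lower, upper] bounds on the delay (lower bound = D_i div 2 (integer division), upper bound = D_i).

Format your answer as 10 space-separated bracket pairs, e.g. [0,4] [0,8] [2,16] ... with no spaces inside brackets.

Answer: [2,4] [6,12] [18,36] [54,108] [162,324] [330,660] [330,660] [330,660] [330,660] [330,660]

Derivation:
Computing bounds per retry:
  i=0: D_i=min(4*3^0,660)=4, bounds=[2,4]
  i=1: D_i=min(4*3^1,660)=12, bounds=[6,12]
  i=2: D_i=min(4*3^2,660)=36, bounds=[18,36]
  i=3: D_i=min(4*3^3,660)=108, bounds=[54,108]
  i=4: D_i=min(4*3^4,660)=324, bounds=[162,324]
  i=5: D_i=min(4*3^5,660)=660, bounds=[330,660]
  i=6: D_i=min(4*3^6,660)=660, bounds=[330,660]
  i=7: D_i=min(4*3^7,660)=660, bounds=[330,660]
  i=8: D_i=min(4*3^8,660)=660, bounds=[330,660]
  i=9: D_i=min(4*3^9,660)=660, bounds=[330,660]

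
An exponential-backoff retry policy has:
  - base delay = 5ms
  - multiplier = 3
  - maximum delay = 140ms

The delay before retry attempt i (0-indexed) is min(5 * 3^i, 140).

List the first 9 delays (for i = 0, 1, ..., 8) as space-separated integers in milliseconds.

Answer: 5 15 45 135 140 140 140 140 140

Derivation:
Computing each delay:
  i=0: min(5*3^0, 140) = 5
  i=1: min(5*3^1, 140) = 15
  i=2: min(5*3^2, 140) = 45
  i=3: min(5*3^3, 140) = 135
  i=4: min(5*3^4, 140) = 140
  i=5: min(5*3^5, 140) = 140
  i=6: min(5*3^6, 140) = 140
  i=7: min(5*3^7, 140) = 140
  i=8: min(5*3^8, 140) = 140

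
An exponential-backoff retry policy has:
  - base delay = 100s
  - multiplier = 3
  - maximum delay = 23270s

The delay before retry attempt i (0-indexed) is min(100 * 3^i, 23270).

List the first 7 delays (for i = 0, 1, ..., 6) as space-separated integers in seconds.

Answer: 100 300 900 2700 8100 23270 23270

Derivation:
Computing each delay:
  i=0: min(100*3^0, 23270) = 100
  i=1: min(100*3^1, 23270) = 300
  i=2: min(100*3^2, 23270) = 900
  i=3: min(100*3^3, 23270) = 2700
  i=4: min(100*3^4, 23270) = 8100
  i=5: min(100*3^5, 23270) = 23270
  i=6: min(100*3^6, 23270) = 23270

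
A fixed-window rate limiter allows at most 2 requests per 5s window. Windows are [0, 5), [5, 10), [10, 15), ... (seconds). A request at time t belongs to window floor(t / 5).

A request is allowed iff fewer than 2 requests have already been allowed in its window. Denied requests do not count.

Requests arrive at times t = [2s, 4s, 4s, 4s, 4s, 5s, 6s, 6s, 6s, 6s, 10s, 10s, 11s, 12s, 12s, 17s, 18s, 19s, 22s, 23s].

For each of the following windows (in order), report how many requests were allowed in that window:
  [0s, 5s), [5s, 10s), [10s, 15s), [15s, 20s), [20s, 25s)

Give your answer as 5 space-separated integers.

Answer: 2 2 2 2 2

Derivation:
Processing requests:
  req#1 t=2s (window 0): ALLOW
  req#2 t=4s (window 0): ALLOW
  req#3 t=4s (window 0): DENY
  req#4 t=4s (window 0): DENY
  req#5 t=4s (window 0): DENY
  req#6 t=5s (window 1): ALLOW
  req#7 t=6s (window 1): ALLOW
  req#8 t=6s (window 1): DENY
  req#9 t=6s (window 1): DENY
  req#10 t=6s (window 1): DENY
  req#11 t=10s (window 2): ALLOW
  req#12 t=10s (window 2): ALLOW
  req#13 t=11s (window 2): DENY
  req#14 t=12s (window 2): DENY
  req#15 t=12s (window 2): DENY
  req#16 t=17s (window 3): ALLOW
  req#17 t=18s (window 3): ALLOW
  req#18 t=19s (window 3): DENY
  req#19 t=22s (window 4): ALLOW
  req#20 t=23s (window 4): ALLOW

Allowed counts by window: 2 2 2 2 2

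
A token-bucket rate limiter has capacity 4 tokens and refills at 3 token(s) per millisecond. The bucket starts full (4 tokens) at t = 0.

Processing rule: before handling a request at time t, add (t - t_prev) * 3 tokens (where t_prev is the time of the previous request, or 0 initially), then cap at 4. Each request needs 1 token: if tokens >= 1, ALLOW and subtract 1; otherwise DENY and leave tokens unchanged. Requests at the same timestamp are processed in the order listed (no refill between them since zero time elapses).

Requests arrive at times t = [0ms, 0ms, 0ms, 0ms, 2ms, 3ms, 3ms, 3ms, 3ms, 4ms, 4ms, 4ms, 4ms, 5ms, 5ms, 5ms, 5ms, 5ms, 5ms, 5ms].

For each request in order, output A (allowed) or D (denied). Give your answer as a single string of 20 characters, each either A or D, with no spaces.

Answer: AAAAAAAAAAAADAAADDDD

Derivation:
Simulating step by step:
  req#1 t=0ms: ALLOW
  req#2 t=0ms: ALLOW
  req#3 t=0ms: ALLOW
  req#4 t=0ms: ALLOW
  req#5 t=2ms: ALLOW
  req#6 t=3ms: ALLOW
  req#7 t=3ms: ALLOW
  req#8 t=3ms: ALLOW
  req#9 t=3ms: ALLOW
  req#10 t=4ms: ALLOW
  req#11 t=4ms: ALLOW
  req#12 t=4ms: ALLOW
  req#13 t=4ms: DENY
  req#14 t=5ms: ALLOW
  req#15 t=5ms: ALLOW
  req#16 t=5ms: ALLOW
  req#17 t=5ms: DENY
  req#18 t=5ms: DENY
  req#19 t=5ms: DENY
  req#20 t=5ms: DENY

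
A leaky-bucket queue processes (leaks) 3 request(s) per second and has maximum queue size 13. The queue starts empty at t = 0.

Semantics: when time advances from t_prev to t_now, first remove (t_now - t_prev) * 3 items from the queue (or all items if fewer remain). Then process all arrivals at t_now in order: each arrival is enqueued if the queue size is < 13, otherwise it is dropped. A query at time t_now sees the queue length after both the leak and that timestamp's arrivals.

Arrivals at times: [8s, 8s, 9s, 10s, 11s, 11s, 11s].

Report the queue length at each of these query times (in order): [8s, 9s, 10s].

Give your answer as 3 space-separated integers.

Queue lengths at query times:
  query t=8s: backlog = 2
  query t=9s: backlog = 1
  query t=10s: backlog = 1

Answer: 2 1 1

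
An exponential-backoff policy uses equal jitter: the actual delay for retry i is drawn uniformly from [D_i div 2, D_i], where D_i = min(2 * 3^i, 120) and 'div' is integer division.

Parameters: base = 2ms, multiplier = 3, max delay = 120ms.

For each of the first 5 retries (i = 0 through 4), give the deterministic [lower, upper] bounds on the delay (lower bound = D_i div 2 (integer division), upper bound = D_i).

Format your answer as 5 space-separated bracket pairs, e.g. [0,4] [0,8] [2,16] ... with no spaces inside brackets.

Computing bounds per retry:
  i=0: D_i=min(2*3^0,120)=2, bounds=[1,2]
  i=1: D_i=min(2*3^1,120)=6, bounds=[3,6]
  i=2: D_i=min(2*3^2,120)=18, bounds=[9,18]
  i=3: D_i=min(2*3^3,120)=54, bounds=[27,54]
  i=4: D_i=min(2*3^4,120)=120, bounds=[60,120]

Answer: [1,2] [3,6] [9,18] [27,54] [60,120]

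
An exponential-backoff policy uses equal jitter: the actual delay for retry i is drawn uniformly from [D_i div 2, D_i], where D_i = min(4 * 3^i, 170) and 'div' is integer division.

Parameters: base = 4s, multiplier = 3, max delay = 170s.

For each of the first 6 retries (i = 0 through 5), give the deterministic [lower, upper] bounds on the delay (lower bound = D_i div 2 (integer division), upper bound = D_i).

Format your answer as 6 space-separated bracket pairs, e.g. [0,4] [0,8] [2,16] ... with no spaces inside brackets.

Computing bounds per retry:
  i=0: D_i=min(4*3^0,170)=4, bounds=[2,4]
  i=1: D_i=min(4*3^1,170)=12, bounds=[6,12]
  i=2: D_i=min(4*3^2,170)=36, bounds=[18,36]
  i=3: D_i=min(4*3^3,170)=108, bounds=[54,108]
  i=4: D_i=min(4*3^4,170)=170, bounds=[85,170]
  i=5: D_i=min(4*3^5,170)=170, bounds=[85,170]

Answer: [2,4] [6,12] [18,36] [54,108] [85,170] [85,170]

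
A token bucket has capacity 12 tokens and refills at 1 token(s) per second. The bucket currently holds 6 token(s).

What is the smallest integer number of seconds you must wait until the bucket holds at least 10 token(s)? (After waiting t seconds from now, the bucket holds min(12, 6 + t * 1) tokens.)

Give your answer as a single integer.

Answer: 4

Derivation:
Need 6 + t * 1 >= 10, so t >= 4/1.
Smallest integer t = ceil(4/1) = 4.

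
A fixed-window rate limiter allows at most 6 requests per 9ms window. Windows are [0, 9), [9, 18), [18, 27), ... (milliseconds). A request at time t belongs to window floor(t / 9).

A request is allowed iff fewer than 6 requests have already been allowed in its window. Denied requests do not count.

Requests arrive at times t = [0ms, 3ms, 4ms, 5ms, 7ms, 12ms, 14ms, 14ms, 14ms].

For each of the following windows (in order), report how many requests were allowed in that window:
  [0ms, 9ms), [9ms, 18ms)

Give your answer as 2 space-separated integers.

Processing requests:
  req#1 t=0ms (window 0): ALLOW
  req#2 t=3ms (window 0): ALLOW
  req#3 t=4ms (window 0): ALLOW
  req#4 t=5ms (window 0): ALLOW
  req#5 t=7ms (window 0): ALLOW
  req#6 t=12ms (window 1): ALLOW
  req#7 t=14ms (window 1): ALLOW
  req#8 t=14ms (window 1): ALLOW
  req#9 t=14ms (window 1): ALLOW

Allowed counts by window: 5 4

Answer: 5 4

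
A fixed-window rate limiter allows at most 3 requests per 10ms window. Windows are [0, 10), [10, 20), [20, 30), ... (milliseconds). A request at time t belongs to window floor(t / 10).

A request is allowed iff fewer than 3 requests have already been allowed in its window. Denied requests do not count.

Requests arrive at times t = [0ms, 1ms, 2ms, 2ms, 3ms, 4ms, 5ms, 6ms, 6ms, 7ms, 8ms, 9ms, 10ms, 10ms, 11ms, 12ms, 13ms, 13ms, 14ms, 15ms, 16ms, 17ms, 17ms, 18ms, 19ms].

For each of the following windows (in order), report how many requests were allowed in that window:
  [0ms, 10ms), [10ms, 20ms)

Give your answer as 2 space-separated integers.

Processing requests:
  req#1 t=0ms (window 0): ALLOW
  req#2 t=1ms (window 0): ALLOW
  req#3 t=2ms (window 0): ALLOW
  req#4 t=2ms (window 0): DENY
  req#5 t=3ms (window 0): DENY
  req#6 t=4ms (window 0): DENY
  req#7 t=5ms (window 0): DENY
  req#8 t=6ms (window 0): DENY
  req#9 t=6ms (window 0): DENY
  req#10 t=7ms (window 0): DENY
  req#11 t=8ms (window 0): DENY
  req#12 t=9ms (window 0): DENY
  req#13 t=10ms (window 1): ALLOW
  req#14 t=10ms (window 1): ALLOW
  req#15 t=11ms (window 1): ALLOW
  req#16 t=12ms (window 1): DENY
  req#17 t=13ms (window 1): DENY
  req#18 t=13ms (window 1): DENY
  req#19 t=14ms (window 1): DENY
  req#20 t=15ms (window 1): DENY
  req#21 t=16ms (window 1): DENY
  req#22 t=17ms (window 1): DENY
  req#23 t=17ms (window 1): DENY
  req#24 t=18ms (window 1): DENY
  req#25 t=19ms (window 1): DENY

Allowed counts by window: 3 3

Answer: 3 3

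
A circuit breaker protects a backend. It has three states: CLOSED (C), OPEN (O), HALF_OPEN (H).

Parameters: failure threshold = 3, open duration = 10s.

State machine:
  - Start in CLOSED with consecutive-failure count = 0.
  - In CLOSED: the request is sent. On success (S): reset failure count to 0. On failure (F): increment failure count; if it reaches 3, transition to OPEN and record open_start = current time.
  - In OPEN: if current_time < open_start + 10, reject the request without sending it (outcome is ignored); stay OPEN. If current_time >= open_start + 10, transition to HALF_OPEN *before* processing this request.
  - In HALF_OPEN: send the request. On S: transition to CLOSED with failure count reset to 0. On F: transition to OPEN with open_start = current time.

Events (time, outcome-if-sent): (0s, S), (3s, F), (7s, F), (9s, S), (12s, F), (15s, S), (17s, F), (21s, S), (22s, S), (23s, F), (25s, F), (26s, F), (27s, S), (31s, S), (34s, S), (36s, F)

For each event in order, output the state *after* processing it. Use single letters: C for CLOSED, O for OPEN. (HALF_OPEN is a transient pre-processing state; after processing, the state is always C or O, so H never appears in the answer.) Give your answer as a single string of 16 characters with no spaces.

State after each event:
  event#1 t=0s outcome=S: state=CLOSED
  event#2 t=3s outcome=F: state=CLOSED
  event#3 t=7s outcome=F: state=CLOSED
  event#4 t=9s outcome=S: state=CLOSED
  event#5 t=12s outcome=F: state=CLOSED
  event#6 t=15s outcome=S: state=CLOSED
  event#7 t=17s outcome=F: state=CLOSED
  event#8 t=21s outcome=S: state=CLOSED
  event#9 t=22s outcome=S: state=CLOSED
  event#10 t=23s outcome=F: state=CLOSED
  event#11 t=25s outcome=F: state=CLOSED
  event#12 t=26s outcome=F: state=OPEN
  event#13 t=27s outcome=S: state=OPEN
  event#14 t=31s outcome=S: state=OPEN
  event#15 t=34s outcome=S: state=OPEN
  event#16 t=36s outcome=F: state=OPEN

Answer: CCCCCCCCCCCOOOOO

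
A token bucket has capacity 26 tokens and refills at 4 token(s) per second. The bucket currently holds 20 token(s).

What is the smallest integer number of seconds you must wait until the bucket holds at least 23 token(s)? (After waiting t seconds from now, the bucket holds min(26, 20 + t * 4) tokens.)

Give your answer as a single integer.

Need 20 + t * 4 >= 23, so t >= 3/4.
Smallest integer t = ceil(3/4) = 1.

Answer: 1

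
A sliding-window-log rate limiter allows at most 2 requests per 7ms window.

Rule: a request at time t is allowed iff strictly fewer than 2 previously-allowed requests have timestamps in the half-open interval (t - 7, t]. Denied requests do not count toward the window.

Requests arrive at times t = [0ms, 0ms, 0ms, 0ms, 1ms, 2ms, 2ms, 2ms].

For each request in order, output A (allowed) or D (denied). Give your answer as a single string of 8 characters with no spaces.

Tracking allowed requests in the window:
  req#1 t=0ms: ALLOW
  req#2 t=0ms: ALLOW
  req#3 t=0ms: DENY
  req#4 t=0ms: DENY
  req#5 t=1ms: DENY
  req#6 t=2ms: DENY
  req#7 t=2ms: DENY
  req#8 t=2ms: DENY

Answer: AADDDDDD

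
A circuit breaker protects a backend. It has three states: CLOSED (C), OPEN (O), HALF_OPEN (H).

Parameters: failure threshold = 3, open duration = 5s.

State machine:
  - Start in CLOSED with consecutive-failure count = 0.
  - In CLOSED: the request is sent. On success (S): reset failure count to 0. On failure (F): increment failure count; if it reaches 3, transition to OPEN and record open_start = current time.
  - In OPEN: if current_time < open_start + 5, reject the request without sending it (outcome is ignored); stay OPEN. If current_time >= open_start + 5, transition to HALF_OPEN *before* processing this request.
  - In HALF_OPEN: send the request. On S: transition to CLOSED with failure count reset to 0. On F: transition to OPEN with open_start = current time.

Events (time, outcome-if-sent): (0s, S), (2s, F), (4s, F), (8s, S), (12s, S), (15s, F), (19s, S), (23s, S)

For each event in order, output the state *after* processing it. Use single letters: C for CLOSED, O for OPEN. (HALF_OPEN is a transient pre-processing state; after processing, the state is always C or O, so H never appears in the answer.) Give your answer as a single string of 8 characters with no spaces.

State after each event:
  event#1 t=0s outcome=S: state=CLOSED
  event#2 t=2s outcome=F: state=CLOSED
  event#3 t=4s outcome=F: state=CLOSED
  event#4 t=8s outcome=S: state=CLOSED
  event#5 t=12s outcome=S: state=CLOSED
  event#6 t=15s outcome=F: state=CLOSED
  event#7 t=19s outcome=S: state=CLOSED
  event#8 t=23s outcome=S: state=CLOSED

Answer: CCCCCCCC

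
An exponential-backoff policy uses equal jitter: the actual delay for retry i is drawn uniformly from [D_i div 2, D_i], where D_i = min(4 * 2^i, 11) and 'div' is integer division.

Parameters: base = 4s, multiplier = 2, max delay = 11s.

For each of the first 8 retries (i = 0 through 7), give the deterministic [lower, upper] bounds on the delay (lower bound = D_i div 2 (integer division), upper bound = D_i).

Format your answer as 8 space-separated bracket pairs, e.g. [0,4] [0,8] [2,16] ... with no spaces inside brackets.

Answer: [2,4] [4,8] [5,11] [5,11] [5,11] [5,11] [5,11] [5,11]

Derivation:
Computing bounds per retry:
  i=0: D_i=min(4*2^0,11)=4, bounds=[2,4]
  i=1: D_i=min(4*2^1,11)=8, bounds=[4,8]
  i=2: D_i=min(4*2^2,11)=11, bounds=[5,11]
  i=3: D_i=min(4*2^3,11)=11, bounds=[5,11]
  i=4: D_i=min(4*2^4,11)=11, bounds=[5,11]
  i=5: D_i=min(4*2^5,11)=11, bounds=[5,11]
  i=6: D_i=min(4*2^6,11)=11, bounds=[5,11]
  i=7: D_i=min(4*2^7,11)=11, bounds=[5,11]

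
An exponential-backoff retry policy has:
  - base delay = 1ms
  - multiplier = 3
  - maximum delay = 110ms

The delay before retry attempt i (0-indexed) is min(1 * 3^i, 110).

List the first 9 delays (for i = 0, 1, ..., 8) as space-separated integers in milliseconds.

Answer: 1 3 9 27 81 110 110 110 110

Derivation:
Computing each delay:
  i=0: min(1*3^0, 110) = 1
  i=1: min(1*3^1, 110) = 3
  i=2: min(1*3^2, 110) = 9
  i=3: min(1*3^3, 110) = 27
  i=4: min(1*3^4, 110) = 81
  i=5: min(1*3^5, 110) = 110
  i=6: min(1*3^6, 110) = 110
  i=7: min(1*3^7, 110) = 110
  i=8: min(1*3^8, 110) = 110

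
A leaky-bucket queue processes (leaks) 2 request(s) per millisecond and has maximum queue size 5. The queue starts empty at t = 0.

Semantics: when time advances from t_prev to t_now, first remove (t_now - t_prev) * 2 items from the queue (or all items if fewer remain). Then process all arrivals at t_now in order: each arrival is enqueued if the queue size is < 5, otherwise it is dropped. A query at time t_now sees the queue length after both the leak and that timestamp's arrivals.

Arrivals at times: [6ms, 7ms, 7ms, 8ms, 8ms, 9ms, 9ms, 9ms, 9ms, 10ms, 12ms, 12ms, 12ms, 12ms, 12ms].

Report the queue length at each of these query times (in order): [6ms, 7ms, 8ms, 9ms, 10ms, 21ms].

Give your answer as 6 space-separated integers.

Queue lengths at query times:
  query t=6ms: backlog = 1
  query t=7ms: backlog = 2
  query t=8ms: backlog = 2
  query t=9ms: backlog = 4
  query t=10ms: backlog = 3
  query t=21ms: backlog = 0

Answer: 1 2 2 4 3 0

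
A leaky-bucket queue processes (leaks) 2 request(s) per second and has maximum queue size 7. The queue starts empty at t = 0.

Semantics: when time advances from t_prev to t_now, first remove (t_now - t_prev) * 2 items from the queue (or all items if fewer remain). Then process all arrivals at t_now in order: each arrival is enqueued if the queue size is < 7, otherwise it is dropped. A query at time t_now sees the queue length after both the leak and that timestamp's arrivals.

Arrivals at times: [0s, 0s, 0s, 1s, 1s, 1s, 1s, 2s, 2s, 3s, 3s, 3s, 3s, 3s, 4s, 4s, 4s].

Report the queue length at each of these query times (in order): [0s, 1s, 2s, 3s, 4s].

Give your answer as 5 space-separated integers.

Queue lengths at query times:
  query t=0s: backlog = 3
  query t=1s: backlog = 5
  query t=2s: backlog = 5
  query t=3s: backlog = 7
  query t=4s: backlog = 7

Answer: 3 5 5 7 7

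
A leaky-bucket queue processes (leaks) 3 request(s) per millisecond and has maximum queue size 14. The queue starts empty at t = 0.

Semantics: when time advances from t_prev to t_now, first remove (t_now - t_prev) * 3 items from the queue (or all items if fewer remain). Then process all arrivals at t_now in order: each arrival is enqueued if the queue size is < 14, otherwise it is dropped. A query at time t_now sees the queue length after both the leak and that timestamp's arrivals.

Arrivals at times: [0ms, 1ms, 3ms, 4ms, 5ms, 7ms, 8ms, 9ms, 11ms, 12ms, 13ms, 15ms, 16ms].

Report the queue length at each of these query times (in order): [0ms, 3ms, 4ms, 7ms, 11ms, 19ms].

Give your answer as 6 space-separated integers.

Answer: 1 1 1 1 1 0

Derivation:
Queue lengths at query times:
  query t=0ms: backlog = 1
  query t=3ms: backlog = 1
  query t=4ms: backlog = 1
  query t=7ms: backlog = 1
  query t=11ms: backlog = 1
  query t=19ms: backlog = 0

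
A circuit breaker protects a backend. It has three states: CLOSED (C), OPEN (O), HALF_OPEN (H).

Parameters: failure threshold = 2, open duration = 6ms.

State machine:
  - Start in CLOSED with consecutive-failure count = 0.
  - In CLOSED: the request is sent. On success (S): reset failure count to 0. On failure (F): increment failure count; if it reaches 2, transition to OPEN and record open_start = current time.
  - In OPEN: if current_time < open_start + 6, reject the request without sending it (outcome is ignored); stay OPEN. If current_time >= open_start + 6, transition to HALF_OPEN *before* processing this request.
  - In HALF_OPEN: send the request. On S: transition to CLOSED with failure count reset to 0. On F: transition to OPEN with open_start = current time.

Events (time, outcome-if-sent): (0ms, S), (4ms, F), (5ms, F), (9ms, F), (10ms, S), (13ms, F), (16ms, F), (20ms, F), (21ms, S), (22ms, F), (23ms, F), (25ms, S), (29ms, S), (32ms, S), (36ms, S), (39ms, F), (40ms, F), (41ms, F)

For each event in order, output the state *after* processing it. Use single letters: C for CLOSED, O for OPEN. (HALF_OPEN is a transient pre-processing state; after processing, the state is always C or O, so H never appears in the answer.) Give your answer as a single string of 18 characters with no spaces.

State after each event:
  event#1 t=0ms outcome=S: state=CLOSED
  event#2 t=4ms outcome=F: state=CLOSED
  event#3 t=5ms outcome=F: state=OPEN
  event#4 t=9ms outcome=F: state=OPEN
  event#5 t=10ms outcome=S: state=OPEN
  event#6 t=13ms outcome=F: state=OPEN
  event#7 t=16ms outcome=F: state=OPEN
  event#8 t=20ms outcome=F: state=OPEN
  event#9 t=21ms outcome=S: state=OPEN
  event#10 t=22ms outcome=F: state=OPEN
  event#11 t=23ms outcome=F: state=OPEN
  event#12 t=25ms outcome=S: state=OPEN
  event#13 t=29ms outcome=S: state=CLOSED
  event#14 t=32ms outcome=S: state=CLOSED
  event#15 t=36ms outcome=S: state=CLOSED
  event#16 t=39ms outcome=F: state=CLOSED
  event#17 t=40ms outcome=F: state=OPEN
  event#18 t=41ms outcome=F: state=OPEN

Answer: CCOOOOOOOOOOCCCCOO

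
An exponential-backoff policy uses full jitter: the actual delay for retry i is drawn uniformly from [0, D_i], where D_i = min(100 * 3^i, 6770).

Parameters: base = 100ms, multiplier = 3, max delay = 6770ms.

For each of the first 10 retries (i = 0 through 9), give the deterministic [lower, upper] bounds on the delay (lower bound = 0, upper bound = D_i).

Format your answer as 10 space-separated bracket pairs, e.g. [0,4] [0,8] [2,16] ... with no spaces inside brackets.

Computing bounds per retry:
  i=0: D_i=min(100*3^0,6770)=100, bounds=[0,100]
  i=1: D_i=min(100*3^1,6770)=300, bounds=[0,300]
  i=2: D_i=min(100*3^2,6770)=900, bounds=[0,900]
  i=3: D_i=min(100*3^3,6770)=2700, bounds=[0,2700]
  i=4: D_i=min(100*3^4,6770)=6770, bounds=[0,6770]
  i=5: D_i=min(100*3^5,6770)=6770, bounds=[0,6770]
  i=6: D_i=min(100*3^6,6770)=6770, bounds=[0,6770]
  i=7: D_i=min(100*3^7,6770)=6770, bounds=[0,6770]
  i=8: D_i=min(100*3^8,6770)=6770, bounds=[0,6770]
  i=9: D_i=min(100*3^9,6770)=6770, bounds=[0,6770]

Answer: [0,100] [0,300] [0,900] [0,2700] [0,6770] [0,6770] [0,6770] [0,6770] [0,6770] [0,6770]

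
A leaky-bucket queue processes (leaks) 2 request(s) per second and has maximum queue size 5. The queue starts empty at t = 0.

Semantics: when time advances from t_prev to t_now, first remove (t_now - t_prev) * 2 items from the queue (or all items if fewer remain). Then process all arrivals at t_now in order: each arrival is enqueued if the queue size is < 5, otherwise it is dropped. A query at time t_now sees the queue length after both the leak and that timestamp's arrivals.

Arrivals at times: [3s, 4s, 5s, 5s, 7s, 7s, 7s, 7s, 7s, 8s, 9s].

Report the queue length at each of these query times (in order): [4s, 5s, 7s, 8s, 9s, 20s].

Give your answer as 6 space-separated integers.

Answer: 1 2 5 4 3 0

Derivation:
Queue lengths at query times:
  query t=4s: backlog = 1
  query t=5s: backlog = 2
  query t=7s: backlog = 5
  query t=8s: backlog = 4
  query t=9s: backlog = 3
  query t=20s: backlog = 0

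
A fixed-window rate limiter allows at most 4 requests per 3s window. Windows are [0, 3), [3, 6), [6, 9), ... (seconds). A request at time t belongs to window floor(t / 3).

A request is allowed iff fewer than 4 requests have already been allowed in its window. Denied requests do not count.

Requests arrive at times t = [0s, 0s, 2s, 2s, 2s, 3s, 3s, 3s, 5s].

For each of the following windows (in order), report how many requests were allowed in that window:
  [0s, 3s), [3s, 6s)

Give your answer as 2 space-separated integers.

Answer: 4 4

Derivation:
Processing requests:
  req#1 t=0s (window 0): ALLOW
  req#2 t=0s (window 0): ALLOW
  req#3 t=2s (window 0): ALLOW
  req#4 t=2s (window 0): ALLOW
  req#5 t=2s (window 0): DENY
  req#6 t=3s (window 1): ALLOW
  req#7 t=3s (window 1): ALLOW
  req#8 t=3s (window 1): ALLOW
  req#9 t=5s (window 1): ALLOW

Allowed counts by window: 4 4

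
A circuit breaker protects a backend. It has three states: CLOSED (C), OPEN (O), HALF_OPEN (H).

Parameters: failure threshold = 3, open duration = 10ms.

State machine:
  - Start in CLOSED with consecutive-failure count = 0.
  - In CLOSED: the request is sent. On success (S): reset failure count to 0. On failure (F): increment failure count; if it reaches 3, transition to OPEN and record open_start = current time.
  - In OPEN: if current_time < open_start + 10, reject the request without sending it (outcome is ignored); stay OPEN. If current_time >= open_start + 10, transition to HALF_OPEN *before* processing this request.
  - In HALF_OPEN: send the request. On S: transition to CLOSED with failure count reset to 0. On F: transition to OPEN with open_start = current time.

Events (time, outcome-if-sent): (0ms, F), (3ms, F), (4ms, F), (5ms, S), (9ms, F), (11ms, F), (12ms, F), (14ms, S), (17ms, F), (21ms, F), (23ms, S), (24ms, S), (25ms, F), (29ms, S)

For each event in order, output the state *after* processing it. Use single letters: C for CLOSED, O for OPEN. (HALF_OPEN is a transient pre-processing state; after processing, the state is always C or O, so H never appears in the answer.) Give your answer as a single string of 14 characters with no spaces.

Answer: CCOOOOOCCCCCCC

Derivation:
State after each event:
  event#1 t=0ms outcome=F: state=CLOSED
  event#2 t=3ms outcome=F: state=CLOSED
  event#3 t=4ms outcome=F: state=OPEN
  event#4 t=5ms outcome=S: state=OPEN
  event#5 t=9ms outcome=F: state=OPEN
  event#6 t=11ms outcome=F: state=OPEN
  event#7 t=12ms outcome=F: state=OPEN
  event#8 t=14ms outcome=S: state=CLOSED
  event#9 t=17ms outcome=F: state=CLOSED
  event#10 t=21ms outcome=F: state=CLOSED
  event#11 t=23ms outcome=S: state=CLOSED
  event#12 t=24ms outcome=S: state=CLOSED
  event#13 t=25ms outcome=F: state=CLOSED
  event#14 t=29ms outcome=S: state=CLOSED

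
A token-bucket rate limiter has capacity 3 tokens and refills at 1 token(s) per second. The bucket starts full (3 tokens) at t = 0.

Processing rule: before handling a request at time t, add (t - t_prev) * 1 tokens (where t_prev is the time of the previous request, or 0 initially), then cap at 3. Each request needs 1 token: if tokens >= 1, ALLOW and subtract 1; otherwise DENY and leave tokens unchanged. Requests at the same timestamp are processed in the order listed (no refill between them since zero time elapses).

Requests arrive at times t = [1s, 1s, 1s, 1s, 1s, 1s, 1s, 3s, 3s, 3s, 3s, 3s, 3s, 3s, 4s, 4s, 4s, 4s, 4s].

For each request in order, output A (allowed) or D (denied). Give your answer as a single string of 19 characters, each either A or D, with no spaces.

Simulating step by step:
  req#1 t=1s: ALLOW
  req#2 t=1s: ALLOW
  req#3 t=1s: ALLOW
  req#4 t=1s: DENY
  req#5 t=1s: DENY
  req#6 t=1s: DENY
  req#7 t=1s: DENY
  req#8 t=3s: ALLOW
  req#9 t=3s: ALLOW
  req#10 t=3s: DENY
  req#11 t=3s: DENY
  req#12 t=3s: DENY
  req#13 t=3s: DENY
  req#14 t=3s: DENY
  req#15 t=4s: ALLOW
  req#16 t=4s: DENY
  req#17 t=4s: DENY
  req#18 t=4s: DENY
  req#19 t=4s: DENY

Answer: AAADDDDAADDDDDADDDD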